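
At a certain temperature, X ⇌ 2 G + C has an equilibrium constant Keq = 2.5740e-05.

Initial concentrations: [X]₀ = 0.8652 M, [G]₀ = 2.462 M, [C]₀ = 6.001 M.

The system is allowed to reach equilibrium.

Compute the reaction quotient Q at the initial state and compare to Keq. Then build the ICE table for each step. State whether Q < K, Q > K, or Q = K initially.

Q₀ = 42.04 vs Keq = 2.5740e-05 ⇒ Q>K, reverse
Step 1:
                    X           G           C
  Initial      0.8652       2.462       6.001
  Change        1.229      -2.459      -1.229
  Equil         2.095    0.003361       4.772
  solve Keq expr → x = -1.229; check Q = 2.5740e-05

Q₀ = 42.04; Q > K (proceeds reverse)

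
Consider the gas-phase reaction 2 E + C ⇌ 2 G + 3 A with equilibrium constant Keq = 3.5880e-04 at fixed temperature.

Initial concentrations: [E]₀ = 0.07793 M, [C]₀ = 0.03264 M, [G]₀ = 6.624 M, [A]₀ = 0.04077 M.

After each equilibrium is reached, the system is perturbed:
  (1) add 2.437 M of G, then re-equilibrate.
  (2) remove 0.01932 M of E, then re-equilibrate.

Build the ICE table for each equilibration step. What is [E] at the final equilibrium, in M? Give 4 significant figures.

Q₀ = 15 vs Keq = 3.5880e-04 ⇒ Q>K, reverse
Step 1:
                    E           C           G           A
  Initial     0.07793     0.03264       6.624     0.04077
  Change      0.02611     0.01306    -0.02611    -0.03917
  Equil         0.104      0.0457       6.598    0.001598
  solve Keq expr → x = -0.01306; check Q = 3.5880e-04
Then add 2.437 M of G.
Step 2:
                    E           C           G           A
  Initial       0.104      0.0457       9.035    0.001598
  Change   1.9961e-04  9.9806e-05 -1.9961e-04 -2.9942e-04
  Equil        0.1042      0.0458       9.035    0.001298
  solve Keq expr → x = -9.9806e-05; check Q = 3.5880e-04
Then remove 0.01932 M of E.
Step 3:
                    E           C           G           A
  Initial     0.08492      0.0458       9.035    0.001298
  Change   1.0958e-04  5.4791e-05 -1.0958e-04 -1.6437e-04
  Equil       0.08503     0.04585       9.035    0.001134
  solve Keq expr → x = -5.4791e-05; check Q = 3.5880e-04

[E]_eq = 0.08503 M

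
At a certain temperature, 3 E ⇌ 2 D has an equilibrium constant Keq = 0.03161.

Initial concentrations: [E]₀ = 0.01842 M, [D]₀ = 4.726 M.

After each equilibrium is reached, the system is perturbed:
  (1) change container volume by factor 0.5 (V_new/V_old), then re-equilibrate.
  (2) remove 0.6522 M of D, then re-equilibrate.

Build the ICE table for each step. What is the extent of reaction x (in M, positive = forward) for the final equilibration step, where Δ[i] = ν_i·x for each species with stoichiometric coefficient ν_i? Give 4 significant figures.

Q₀ = 3.5737e+06 vs Keq = 0.03161 ⇒ Q>K, reverse
Step 1:
                    E           D
  init        0.01842       4.726
  Δ             4.515       -3.01
  eq            4.533       1.716
  solve Keq expr → x = -1.505; check Q = 0.03161
Then change container volume by factor 0.5 (V_new/V_old).
Step 2:
                    E           D
  init          9.067       3.432
  Δ           -0.9821      0.6547
  eq            8.085       4.087
  solve Keq expr → x = 0.3274; check Q = 0.03161
Then remove 0.6522 M of D.
Step 3:
                    E           D
  init          8.085       3.435
  Δ           -0.4612      0.3075
  eq            7.623       3.742
  solve Keq expr → x = 0.1537; check Q = 0.03161

x = 0.1537 M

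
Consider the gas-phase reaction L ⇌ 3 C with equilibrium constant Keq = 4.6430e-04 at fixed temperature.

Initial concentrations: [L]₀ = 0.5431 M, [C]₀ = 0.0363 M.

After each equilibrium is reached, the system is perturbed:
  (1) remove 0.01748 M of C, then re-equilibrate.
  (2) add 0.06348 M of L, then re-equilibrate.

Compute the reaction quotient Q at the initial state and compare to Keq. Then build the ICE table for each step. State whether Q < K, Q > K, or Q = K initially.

Q₀ = 8.8072e-05 vs Keq = 4.6430e-04 ⇒ Q<K, forward
Step 1:
                    L           C
  I            0.5431      0.0363
  C         -0.008844     0.02653
  E            0.5343     0.06283
  solve Keq expr → x = 0.008844; check Q = 4.6430e-04
Then remove 0.01748 M of C.
Step 2:
                    L           C
  I            0.5343     0.04535
  C         -0.005751     0.01725
  E            0.5285     0.06261
  solve Keq expr → x = 0.005751; check Q = 4.6430e-04
Then add 0.06348 M of L.
Step 3:
                    L           C
  I             0.592     0.06261
  C       -7.9444e-04    0.002383
  E            0.5912     0.06499
  solve Keq expr → x = 7.9444e-04; check Q = 4.6430e-04

Q₀ = 8.8072e-05; Q < K (proceeds forward)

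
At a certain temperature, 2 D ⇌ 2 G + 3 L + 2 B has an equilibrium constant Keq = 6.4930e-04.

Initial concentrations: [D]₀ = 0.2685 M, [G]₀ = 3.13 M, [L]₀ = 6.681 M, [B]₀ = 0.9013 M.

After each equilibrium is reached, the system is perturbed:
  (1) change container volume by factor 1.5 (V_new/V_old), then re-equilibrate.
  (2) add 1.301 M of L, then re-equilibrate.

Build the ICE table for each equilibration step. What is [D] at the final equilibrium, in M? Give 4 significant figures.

Q₀ = 3.2920e+04 vs Keq = 6.4930e-04 ⇒ Q>K, reverse
Step 1:
                   D          G          L          B
  init        0.2685       3.13      6.681     0.9013
  Δ           0.9002    -0.9002      -1.35    -0.9002
  eq           1.169       2.23      5.331   0.001085
  solve Keq expr → x = -0.4501; check Q = 6.4930e-04
Then change container volume by factor 1.5 (V_new/V_old).
Step 2:
                   D          G          L          B
  init        0.7791      1.487      3.554 7.2344e-04
  Δ        -0.001264   0.001264   0.001895   0.001264
  eq          0.7779      1.488      3.556   0.001987
  solve Keq expr → x = 6.3181e-04; check Q = 6.4930e-04
Then add 1.301 M of L.
Step 3:
                   D          G          L          B
  init        0.7779      1.488      4.857   0.001987
  Δ       7.4007e-04 -7.4007e-04   -0.00111 -7.4007e-04
  eq          0.7786      1.487      4.856   0.001247
  solve Keq expr → x = -3.7003e-04; check Q = 6.4930e-04

[D]_eq = 0.7786 M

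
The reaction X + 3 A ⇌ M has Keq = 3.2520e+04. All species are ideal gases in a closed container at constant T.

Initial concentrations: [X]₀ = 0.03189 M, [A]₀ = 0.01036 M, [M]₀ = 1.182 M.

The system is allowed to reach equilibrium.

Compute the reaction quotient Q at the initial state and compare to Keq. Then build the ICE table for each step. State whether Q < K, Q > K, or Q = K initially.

Q₀ = 3.3334e+07 vs Keq = 3.2520e+04 ⇒ Q>K, reverse
Step 1:
                    X           A           M
  init        0.03189     0.01036       1.182
  Δ           0.02504     0.07513    -0.02504
  eq          0.05693     0.08549       1.157
  solve Keq expr → x = -0.02504; check Q = 3.2520e+04

Q₀ = 3.3334e+07; Q > K (proceeds reverse)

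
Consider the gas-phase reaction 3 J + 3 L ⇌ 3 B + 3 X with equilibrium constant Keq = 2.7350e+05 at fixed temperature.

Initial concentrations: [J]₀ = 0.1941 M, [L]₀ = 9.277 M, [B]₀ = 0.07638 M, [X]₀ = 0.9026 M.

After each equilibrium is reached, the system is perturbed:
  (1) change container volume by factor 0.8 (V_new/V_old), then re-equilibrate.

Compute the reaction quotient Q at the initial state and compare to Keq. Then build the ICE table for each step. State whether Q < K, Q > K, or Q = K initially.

Q₀ = 5.6121e-05; Q < K (proceeds forward)

Q₀ = 5.6121e-05 vs Keq = 2.7350e+05 ⇒ Q<K, forward
Step 1:
                    J           L           B           X
  init         0.1941       9.277     0.07638      0.9026
  Δ           -0.1936     -0.1936      0.1936      0.1936
  eq       5.0194e-04       9.083        0.27       1.096
  solve Keq expr → x = 0.06453; check Q = 2.7350e+05
Then change container volume by factor 0.8 (V_new/V_old).
Step 2:
                    J           L           B           X
  init     6.2742e-04       11.35      0.3375        1.37
  Δ                 0           0           0           0
  eq       6.2742e-04       11.35      0.3375        1.37
  solve Keq expr → x = 0; check Q = 2.7350e+05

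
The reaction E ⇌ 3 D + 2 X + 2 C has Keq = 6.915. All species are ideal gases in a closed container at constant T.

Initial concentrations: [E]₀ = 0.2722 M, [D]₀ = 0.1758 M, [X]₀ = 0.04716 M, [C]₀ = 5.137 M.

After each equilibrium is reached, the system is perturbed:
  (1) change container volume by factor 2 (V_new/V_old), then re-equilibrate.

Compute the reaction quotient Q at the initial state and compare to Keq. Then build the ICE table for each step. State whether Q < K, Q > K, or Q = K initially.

Q₀ = 0.001171; Q < K (proceeds forward)

Q₀ = 0.001171 vs Keq = 6.915 ⇒ Q<K, forward
Step 1:
                  E         D         X         C
  init       0.2722    0.1758   0.04716     5.137
  Δ         -0.1491    0.4472    0.2981    0.2981
  eq         0.1231     0.623    0.3453     5.435
  solve Keq expr → x = 0.1491; check Q = 6.915
Then change container volume by factor 2 (V_new/V_old).
Step 2:
                  E         D         X         C
  init      0.06157    0.3115    0.1726     2.718
  Δ        -0.05243    0.1573    0.1049    0.1049
  eq       0.009139    0.4688    0.2775     2.822
  solve Keq expr → x = 0.05243; check Q = 6.915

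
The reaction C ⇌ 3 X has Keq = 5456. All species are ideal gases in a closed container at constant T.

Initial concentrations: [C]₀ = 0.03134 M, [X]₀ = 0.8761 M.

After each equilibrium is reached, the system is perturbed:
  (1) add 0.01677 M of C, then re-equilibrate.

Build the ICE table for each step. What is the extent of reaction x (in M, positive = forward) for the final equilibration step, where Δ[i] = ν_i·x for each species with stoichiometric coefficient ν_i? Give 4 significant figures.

Q₀ = 21.46 vs Keq = 5456 ⇒ Q<K, forward
Step 1:
                  C         X
  Initial   0.03134    0.8761
  Change   -0.03117   0.09352
  Equil   1.6708e-04    0.9696
  solve Keq expr → x = 0.03117; check Q = 5456
Then add 0.01677 M of C.
Step 2:
                  C         X
  Initial   0.01694    0.9696
  Change   -0.01674   0.05023
  Equil   1.9442e-04      1.02
  solve Keq expr → x = 0.01674; check Q = 5456

x = 0.01674 M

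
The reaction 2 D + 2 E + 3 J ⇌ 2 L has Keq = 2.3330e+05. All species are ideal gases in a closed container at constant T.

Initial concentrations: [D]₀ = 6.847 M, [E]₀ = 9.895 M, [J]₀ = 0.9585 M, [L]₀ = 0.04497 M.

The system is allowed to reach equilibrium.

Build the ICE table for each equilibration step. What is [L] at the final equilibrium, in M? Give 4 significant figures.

[L]_eq = 0.6834 M

Q₀ = 5.0031e-07 vs Keq = 2.3330e+05 ⇒ Q<K, forward
Step 1:
                   D          E          J          L
  Initial      6.847      9.895     0.9585    0.04497
  Change     -0.6384    -0.6384    -0.9577     0.6384
  Equil        6.209      9.257 8.4629e-04     0.6834
  solve Keq expr → x = 0.3192; check Q = 2.3330e+05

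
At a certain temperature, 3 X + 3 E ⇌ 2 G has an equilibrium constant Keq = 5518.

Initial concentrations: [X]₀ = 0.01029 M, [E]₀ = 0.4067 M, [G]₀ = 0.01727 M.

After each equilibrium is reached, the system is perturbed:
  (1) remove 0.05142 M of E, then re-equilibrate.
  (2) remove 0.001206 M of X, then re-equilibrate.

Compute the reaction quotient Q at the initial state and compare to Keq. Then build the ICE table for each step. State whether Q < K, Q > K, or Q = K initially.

Q₀ = 4069; Q < K (proceeds forward)

Q₀ = 4069 vs Keq = 5518 ⇒ Q<K, forward
Step 1:
                    X           E           G
  Initial     0.01029      0.4067     0.01727
  Change  -7.8748e-04 -7.8748e-04  5.2499e-04
  Equil      0.009503      0.4059     0.01779
  solve Keq expr → x = 2.6249e-04; check Q = 5518
Then remove 0.05142 M of E.
Step 2:
                    X           E           G
  Initial    0.009503      0.3545     0.01779
  Change     0.001058    0.001058 -7.0502e-04
  Equil       0.01056      0.3556     0.01709
  solve Keq expr → x = -3.5251e-04; check Q = 5518
Then remove 0.001206 M of X.
Step 3:
                    X           E           G
  Initial    0.009354      0.3556     0.01709
  Change   9.2399e-04  9.2399e-04 -6.1599e-04
  Equil       0.01028      0.3565     0.01647
  solve Keq expr → x = -3.0800e-04; check Q = 5518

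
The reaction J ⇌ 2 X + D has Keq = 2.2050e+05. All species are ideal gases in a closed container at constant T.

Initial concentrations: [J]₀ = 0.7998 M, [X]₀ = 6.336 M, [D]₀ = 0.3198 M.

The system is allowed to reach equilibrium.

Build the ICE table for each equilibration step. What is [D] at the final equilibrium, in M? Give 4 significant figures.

[D]_eq = 1.119 M

Q₀ = 16.05 vs Keq = 2.2050e+05 ⇒ Q<K, forward
Step 1:
                   J          X          D
  Initial     0.7998      6.336     0.3198
  Change     -0.7995      1.599     0.7995
  Equil   3.1961e-04      7.935      1.119
  solve Keq expr → x = 0.7995; check Q = 2.2050e+05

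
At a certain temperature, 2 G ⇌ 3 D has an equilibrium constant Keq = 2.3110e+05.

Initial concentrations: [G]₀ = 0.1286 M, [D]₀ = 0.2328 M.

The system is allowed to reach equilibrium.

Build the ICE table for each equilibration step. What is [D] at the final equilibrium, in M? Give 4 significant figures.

Q₀ = 0.7629 vs Keq = 2.3110e+05 ⇒ Q<K, forward
Step 1:
                  G         D
  init       0.1286    0.2328
  Δ          -0.128     0.192
  eq      5.7601e-04    0.4248
  solve Keq expr → x = 0.06401; check Q = 2.3110e+05

[D]_eq = 0.4248 M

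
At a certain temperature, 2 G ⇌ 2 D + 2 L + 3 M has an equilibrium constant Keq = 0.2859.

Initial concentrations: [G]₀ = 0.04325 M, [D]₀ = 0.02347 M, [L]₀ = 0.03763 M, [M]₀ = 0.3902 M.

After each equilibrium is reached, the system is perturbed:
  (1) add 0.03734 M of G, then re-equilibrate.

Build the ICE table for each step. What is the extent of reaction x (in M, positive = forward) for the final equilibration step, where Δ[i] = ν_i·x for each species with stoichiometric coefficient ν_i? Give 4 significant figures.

x = 0.01652 M

Q₀ = 2.4773e-05 vs Keq = 0.2859 ⇒ Q<K, forward
Step 1:
                    G           D           L           M
  init        0.04325     0.02347     0.03763      0.3902
  Δ          -0.04043     0.04043     0.04043     0.06064
  eq         0.002824      0.0639     0.07806      0.4508
  solve Keq expr → x = 0.02021; check Q = 0.2859
Then add 0.03734 M of G.
Step 2:
                    G           D           L           M
  init        0.04016      0.0639     0.07806      0.4508
  Δ          -0.03304     0.03304     0.03304     0.04955
  eq         0.007129     0.09693      0.1111      0.5004
  solve Keq expr → x = 0.01652; check Q = 0.2859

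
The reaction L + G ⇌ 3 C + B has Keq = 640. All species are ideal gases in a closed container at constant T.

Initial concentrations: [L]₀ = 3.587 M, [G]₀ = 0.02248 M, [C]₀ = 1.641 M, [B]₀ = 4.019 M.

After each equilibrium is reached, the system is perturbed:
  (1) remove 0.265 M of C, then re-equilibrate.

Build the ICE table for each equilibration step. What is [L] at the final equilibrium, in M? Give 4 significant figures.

Q₀ = 220.3 vs Keq = 640 ⇒ Q<K, forward
Step 1:
                  L         G         C         B
  I           3.587   0.02248     1.641     4.019
  C        -0.01407  -0.01407   0.04221   0.01407
  E           3.573  0.008411     1.683     4.033
  solve Keq expr → x = 0.01407; check Q = 640
Then remove 0.265 M of C.
Step 2:
                  L         G         C         B
  I           3.573  0.008411     1.418     4.033
  C       -0.003266 -0.003266  0.009798  0.003266
  E            3.57  0.005145     1.428     4.036
  solve Keq expr → x = 0.003266; check Q = 640

[L]_eq = 3.57 M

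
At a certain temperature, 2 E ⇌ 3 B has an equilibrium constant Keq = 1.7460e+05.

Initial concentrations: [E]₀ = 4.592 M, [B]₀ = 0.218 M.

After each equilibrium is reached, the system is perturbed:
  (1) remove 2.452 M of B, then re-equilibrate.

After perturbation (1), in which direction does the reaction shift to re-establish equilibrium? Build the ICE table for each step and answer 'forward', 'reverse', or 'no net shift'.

Direction: forward

Q₀ = 4.9132e-04 vs Keq = 1.7460e+05 ⇒ Q<K, forward
Step 1:
                  E         B
  I           4.592     0.218
  C          -4.547     6.821
  E         0.04469     7.039
  solve Keq expr → x = 2.274; check Q = 1.7460e+05
Then remove 2.452 M of B.
Step 2:
                  E         B
  I         0.04469     4.587
  C        -0.02094   0.03141
  E         0.02375     4.618
  solve Keq expr → x = 0.01047; check Q = 1.7460e+05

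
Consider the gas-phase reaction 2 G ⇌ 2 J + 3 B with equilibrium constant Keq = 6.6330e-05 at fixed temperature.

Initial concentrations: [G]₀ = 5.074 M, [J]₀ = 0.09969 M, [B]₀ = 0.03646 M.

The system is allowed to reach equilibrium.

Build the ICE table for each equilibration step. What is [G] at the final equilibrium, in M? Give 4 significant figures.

Q₀ = 1.8709e-08 vs Keq = 6.6330e-05 ⇒ Q<K, forward
Step 1:
                   G          J          B
  init         5.074    0.09969    0.03646
  Δ          -0.1649     0.1649     0.2473
  eq           4.909     0.2645     0.2837
  solve Keq expr → x = 0.08243; check Q = 6.6330e-05

[G]_eq = 4.909 M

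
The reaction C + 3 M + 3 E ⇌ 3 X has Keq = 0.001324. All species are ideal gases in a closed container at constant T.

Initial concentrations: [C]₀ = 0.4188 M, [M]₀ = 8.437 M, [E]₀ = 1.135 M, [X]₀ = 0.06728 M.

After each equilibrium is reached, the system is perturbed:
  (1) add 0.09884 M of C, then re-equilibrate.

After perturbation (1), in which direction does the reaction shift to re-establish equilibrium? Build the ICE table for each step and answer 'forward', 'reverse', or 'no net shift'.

Direction: forward

Q₀ = 8.2813e-07 vs Keq = 0.001324 ⇒ Q<K, forward
Step 1:
                   C          M          E          X
  init        0.4188      8.437      1.135    0.06728
  Δ          -0.1259    -0.3778    -0.3778     0.3778
  eq          0.2929      8.059     0.7572      0.445
  solve Keq expr → x = 0.1259; check Q = 0.001324
Then add 0.09884 M of C.
Step 2:
                   C          M          E          X
  init        0.3917      8.059     0.7572      0.445
  Δ        -0.008199    -0.0246    -0.0246     0.0246
  eq          0.3835      8.035     0.7326     0.4696
  solve Keq expr → x = 0.008199; check Q = 0.001324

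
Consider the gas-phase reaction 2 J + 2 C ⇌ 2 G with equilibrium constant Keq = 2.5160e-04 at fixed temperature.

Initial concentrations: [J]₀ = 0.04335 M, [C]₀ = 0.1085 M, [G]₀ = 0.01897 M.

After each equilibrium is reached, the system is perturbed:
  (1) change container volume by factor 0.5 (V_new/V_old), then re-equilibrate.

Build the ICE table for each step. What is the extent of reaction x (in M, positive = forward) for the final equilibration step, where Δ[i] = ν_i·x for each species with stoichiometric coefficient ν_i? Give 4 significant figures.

x = 1.2488e-04 M

Q₀ = 16.27 vs Keq = 2.5160e-04 ⇒ Q>K, reverse
Step 1:
                   J          C          G
  I          0.04335     0.1085    0.01897
  C          0.01884    0.01884   -0.01884
  E          0.06219     0.1273 1.2563e-04
  solve Keq expr → x = -0.009422; check Q = 2.5160e-04
Then change container volume by factor 0.5 (V_new/V_old).
Step 2:
                   J          C          G
  I           0.1244     0.2547 2.5126e-04
  C       -2.4976e-04 -2.4976e-04 2.4976e-04
  E           0.1241     0.2544 5.0101e-04
  solve Keq expr → x = 1.2488e-04; check Q = 2.5160e-04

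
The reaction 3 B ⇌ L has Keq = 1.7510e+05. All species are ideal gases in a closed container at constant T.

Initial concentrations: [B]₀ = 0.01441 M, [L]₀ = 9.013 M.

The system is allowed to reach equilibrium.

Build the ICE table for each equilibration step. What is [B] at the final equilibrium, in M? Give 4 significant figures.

Q₀ = 3.0122e+06 vs Keq = 1.7510e+05 ⇒ Q>K, reverse
Step 1:
                  B         L
  init      0.01441     9.013
  Δ         0.02278 -0.007593
  eq        0.03719     9.005
  solve Keq expr → x = -0.007593; check Q = 1.7510e+05

[B]_eq = 0.03719 M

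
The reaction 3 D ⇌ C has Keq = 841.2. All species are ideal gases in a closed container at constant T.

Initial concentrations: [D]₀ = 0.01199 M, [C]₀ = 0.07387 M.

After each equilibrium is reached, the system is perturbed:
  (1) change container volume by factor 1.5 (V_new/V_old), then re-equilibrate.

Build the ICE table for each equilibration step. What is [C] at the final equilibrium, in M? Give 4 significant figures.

Q₀ = 4.2856e+04 vs Keq = 841.2 ⇒ Q>K, reverse
Step 1:
                  D         C
  init      0.01199   0.07387
  Δ         0.03033  -0.01011
  eq        0.04232   0.06376
  solve Keq expr → x = -0.01011; check Q = 841.2
Then change container volume by factor 1.5 (V_new/V_old).
Step 2:
                  D         C
  init      0.02821   0.04251
  Δ         0.00797 -0.002657
  eq        0.03618   0.03985
  solve Keq expr → x = -0.002657; check Q = 841.2

[C]_eq = 0.03985 M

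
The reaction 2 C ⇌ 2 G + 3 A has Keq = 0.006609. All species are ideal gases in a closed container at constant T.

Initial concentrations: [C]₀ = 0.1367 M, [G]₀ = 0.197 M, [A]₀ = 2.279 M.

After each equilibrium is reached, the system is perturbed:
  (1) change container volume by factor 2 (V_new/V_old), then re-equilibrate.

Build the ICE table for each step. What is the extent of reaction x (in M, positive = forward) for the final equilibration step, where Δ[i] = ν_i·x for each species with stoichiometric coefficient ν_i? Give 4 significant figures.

x = 0.003849 M

Q₀ = 24.58 vs Keq = 0.006609 ⇒ Q>K, reverse
Step 1:
                    C           G           A
  Initial      0.1367       0.197       2.279
  Change       0.1877     -0.1877     -0.2815
  Equil        0.3244     0.00934       1.998
  solve Keq expr → x = -0.09383; check Q = 0.006609
Then change container volume by factor 2 (V_new/V_old).
Step 2:
                    C           G           A
  Initial      0.1622     0.00467      0.9988
  Change    -0.007697    0.007697     0.01155
  Equil        0.1545     0.01237        1.01
  solve Keq expr → x = 0.003849; check Q = 0.006609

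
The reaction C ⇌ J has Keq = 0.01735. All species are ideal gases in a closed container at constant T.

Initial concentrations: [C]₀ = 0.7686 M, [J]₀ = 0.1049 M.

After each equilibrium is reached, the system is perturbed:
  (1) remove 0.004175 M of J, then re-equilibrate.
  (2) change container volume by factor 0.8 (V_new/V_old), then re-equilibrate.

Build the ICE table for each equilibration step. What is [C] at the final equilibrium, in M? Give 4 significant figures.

[C]_eq = 1.068 M

Q₀ = 0.1365 vs Keq = 0.01735 ⇒ Q>K, reverse
Step 1:
                   C          J
  Initial     0.7686     0.1049
  Change        0.09      -0.09
  Equil       0.8586     0.0149
  solve Keq expr → x = -0.09; check Q = 0.01735
Then remove 0.004175 M of J.
Step 2:
                   C          J
  Initial     0.8586    0.01072
  Change   -0.004104   0.004104
  Equil       0.8545    0.01483
  solve Keq expr → x = 0.004104; check Q = 0.01735
Then change container volume by factor 0.8 (V_new/V_old).
Step 3:
                   C          J
  Initial      1.068    0.01853
  Change           0          0
  Equil        1.068    0.01853
  solve Keq expr → x = 0; check Q = 0.01735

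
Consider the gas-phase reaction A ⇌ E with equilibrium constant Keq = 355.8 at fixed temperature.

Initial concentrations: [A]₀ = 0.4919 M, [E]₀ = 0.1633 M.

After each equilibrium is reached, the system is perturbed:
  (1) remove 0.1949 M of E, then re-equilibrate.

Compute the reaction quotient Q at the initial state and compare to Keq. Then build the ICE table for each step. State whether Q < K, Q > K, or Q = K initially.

Q₀ = 0.332 vs Keq = 355.8 ⇒ Q<K, forward
Step 1:
                    A           E
  I            0.4919      0.1633
  C           -0.4901      0.4901
  E          0.001836      0.6534
  solve Keq expr → x = 0.4901; check Q = 355.8
Then remove 0.1949 M of E.
Step 2:
                    A           E
  I          0.001836      0.4585
  C       -5.4624e-04  5.4624e-04
  E           0.00129       0.459
  solve Keq expr → x = 5.4624e-04; check Q = 355.8

Q₀ = 0.332; Q < K (proceeds forward)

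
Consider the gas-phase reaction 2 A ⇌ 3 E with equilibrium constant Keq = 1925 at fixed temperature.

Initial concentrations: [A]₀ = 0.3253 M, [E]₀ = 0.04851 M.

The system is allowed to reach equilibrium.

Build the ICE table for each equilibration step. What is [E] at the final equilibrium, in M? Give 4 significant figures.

Q₀ = 0.001079 vs Keq = 1925 ⇒ Q<K, forward
Step 1:
                  A         E
  init       0.3253   0.04851
  Δ         -0.3167     0.475
  eq       0.008633    0.5235
  solve Keq expr → x = 0.1583; check Q = 1925

[E]_eq = 0.5235 M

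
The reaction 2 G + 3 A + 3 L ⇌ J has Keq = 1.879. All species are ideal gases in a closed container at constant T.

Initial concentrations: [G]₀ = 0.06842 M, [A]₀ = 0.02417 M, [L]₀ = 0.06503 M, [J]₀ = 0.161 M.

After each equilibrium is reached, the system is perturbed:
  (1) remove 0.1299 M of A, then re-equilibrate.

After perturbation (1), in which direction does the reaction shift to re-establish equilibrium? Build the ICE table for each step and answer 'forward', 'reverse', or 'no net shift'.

Direction: reverse

Q₀ = 8.8570e+09 vs Keq = 1.879 ⇒ Q>K, reverse
Step 1:
                  G         A         L         J
  I         0.06842   0.02417   0.06503     0.161
  C          0.3121    0.4682    0.4682   -0.1561
  E          0.3806    0.4924    0.5333  0.004926
  solve Keq expr → x = -0.1561; check Q = 1.879
Then remove 0.1299 M of A.
Step 2:
                  G         A         L         J
  I          0.3806    0.3625    0.5333  0.004926
  C        0.005339  0.008009  0.008009  -0.00267
  E          0.3859    0.3705    0.5413  0.002257
  solve Keq expr → x = -0.00267; check Q = 1.879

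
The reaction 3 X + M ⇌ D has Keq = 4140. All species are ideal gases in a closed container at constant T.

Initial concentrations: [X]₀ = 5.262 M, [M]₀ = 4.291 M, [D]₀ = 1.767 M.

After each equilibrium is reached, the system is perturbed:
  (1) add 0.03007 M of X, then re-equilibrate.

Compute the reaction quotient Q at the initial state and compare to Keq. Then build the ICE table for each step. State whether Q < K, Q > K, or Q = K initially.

Q₀ = 0.002826; Q < K (proceeds forward)

Q₀ = 0.002826 vs Keq = 4140 ⇒ Q<K, forward
Step 1:
                    X           M           D
  init          5.262       4.291       1.767
  Δ            -5.193      -1.731       1.731
  eq          0.06911        2.56       3.498
  solve Keq expr → x = 1.731; check Q = 4140
Then add 0.03007 M of X.
Step 2:
                    X           M           D
  init        0.09918        2.56       3.498
  Δ          -0.02991   -0.009971    0.009971
  eq          0.06926        2.55       3.508
  solve Keq expr → x = 0.009971; check Q = 4140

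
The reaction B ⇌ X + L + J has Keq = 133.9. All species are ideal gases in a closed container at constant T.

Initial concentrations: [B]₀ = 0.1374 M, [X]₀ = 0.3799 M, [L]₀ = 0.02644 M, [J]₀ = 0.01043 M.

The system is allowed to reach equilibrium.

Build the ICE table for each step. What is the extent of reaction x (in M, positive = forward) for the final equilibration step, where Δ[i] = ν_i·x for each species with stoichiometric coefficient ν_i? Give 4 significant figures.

Q₀ = 7.6248e-04 vs Keq = 133.9 ⇒ Q<K, forward
Step 1:
                  B         X         L         J
  I          0.1374    0.3799   0.02644   0.01043
  C         -0.1373    0.1373    0.1373    0.1373
  E       9.3442e-05    0.5172    0.1637    0.1477
  solve Keq expr → x = 0.1373; check Q = 133.9

x = 0.1373 M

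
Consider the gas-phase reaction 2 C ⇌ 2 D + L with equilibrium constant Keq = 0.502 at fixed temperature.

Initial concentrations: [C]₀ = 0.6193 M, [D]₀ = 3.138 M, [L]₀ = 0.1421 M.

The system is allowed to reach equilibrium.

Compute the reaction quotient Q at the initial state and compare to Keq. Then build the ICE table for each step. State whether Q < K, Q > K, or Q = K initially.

Q₀ = 3.648 vs Keq = 0.502 ⇒ Q>K, reverse
Step 1:
                    C           D           L
  Initial      0.6193       3.138      0.1421
  Change       0.2049     -0.2049     -0.1025
  Equil        0.8242       2.933     0.03964
  solve Keq expr → x = -0.1025; check Q = 0.502

Q₀ = 3.648; Q > K (proceeds reverse)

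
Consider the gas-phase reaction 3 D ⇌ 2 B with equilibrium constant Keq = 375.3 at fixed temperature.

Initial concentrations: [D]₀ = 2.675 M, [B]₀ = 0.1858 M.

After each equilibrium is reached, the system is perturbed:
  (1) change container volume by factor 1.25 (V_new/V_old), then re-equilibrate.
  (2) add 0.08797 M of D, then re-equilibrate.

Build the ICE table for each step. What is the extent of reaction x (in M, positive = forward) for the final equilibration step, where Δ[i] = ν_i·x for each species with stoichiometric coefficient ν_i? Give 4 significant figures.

x = 0.02782 M

Q₀ = 0.001804 vs Keq = 375.3 ⇒ Q<K, forward
Step 1:
                    D           B
  init          2.675      0.1858
  Δ            -2.468       1.645
  eq           0.2075       1.831
  solve Keq expr → x = 0.8225; check Q = 375.3
Then change container volume by factor 1.25 (V_new/V_old).
Step 2:
                    D           B
  init          0.166       1.465
  Δ           0.01216   -0.008104
  eq           0.1781       1.457
  solve Keq expr → x = -0.004052; check Q = 375.3
Then add 0.08797 M of D.
Step 3:
                    D           B
  init         0.2661       1.457
  Δ          -0.08346     0.05564
  eq           0.1826       1.512
  solve Keq expr → x = 0.02782; check Q = 375.3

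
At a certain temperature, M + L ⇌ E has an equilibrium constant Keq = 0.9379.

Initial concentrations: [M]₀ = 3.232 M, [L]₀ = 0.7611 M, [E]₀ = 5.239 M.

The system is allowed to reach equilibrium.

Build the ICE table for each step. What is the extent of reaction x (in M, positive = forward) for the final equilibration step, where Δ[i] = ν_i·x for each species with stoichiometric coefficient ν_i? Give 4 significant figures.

Q₀ = 2.13 vs Keq = 0.9379 ⇒ Q>K, reverse
Step 1:
                  M         L         E
  init        3.232    0.7611     5.239
  Δ          0.5566    0.5566   -0.5566
  eq          3.789     1.318     4.682
  solve Keq expr → x = -0.5566; check Q = 0.9379

x = -0.5566 M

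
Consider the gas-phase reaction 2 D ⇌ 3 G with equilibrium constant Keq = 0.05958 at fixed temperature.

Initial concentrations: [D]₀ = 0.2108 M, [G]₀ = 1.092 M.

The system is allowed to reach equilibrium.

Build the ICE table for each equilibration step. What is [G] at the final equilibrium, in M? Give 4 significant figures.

[G]_eq = 0.3161 M

Q₀ = 29.3 vs Keq = 0.05958 ⇒ Q>K, reverse
Step 1:
                   D          G
  Initial     0.2108      1.092
  Change      0.5173    -0.7759
  Equil       0.7281     0.3161
  solve Keq expr → x = -0.2586; check Q = 0.05958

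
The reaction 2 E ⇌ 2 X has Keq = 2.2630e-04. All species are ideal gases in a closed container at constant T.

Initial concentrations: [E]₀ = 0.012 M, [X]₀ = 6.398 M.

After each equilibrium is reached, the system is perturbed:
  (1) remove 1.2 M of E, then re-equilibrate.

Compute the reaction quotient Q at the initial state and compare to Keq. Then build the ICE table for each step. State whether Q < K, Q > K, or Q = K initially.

Q₀ = 2.8427e+05 vs Keq = 2.2630e-04 ⇒ Q>K, reverse
Step 1:
                   E          X
  Initial      0.012      6.398
  Change       6.303     -6.303
  Equil        6.315      0.095
  solve Keq expr → x = -3.152; check Q = 2.2630e-04
Then remove 1.2 M of E.
Step 2:
                   E          X
  Initial      5.115      0.095
  Change     0.01778   -0.01778
  Equil        5.133    0.07721
  solve Keq expr → x = -0.008892; check Q = 2.2630e-04

Q₀ = 2.8427e+05; Q > K (proceeds reverse)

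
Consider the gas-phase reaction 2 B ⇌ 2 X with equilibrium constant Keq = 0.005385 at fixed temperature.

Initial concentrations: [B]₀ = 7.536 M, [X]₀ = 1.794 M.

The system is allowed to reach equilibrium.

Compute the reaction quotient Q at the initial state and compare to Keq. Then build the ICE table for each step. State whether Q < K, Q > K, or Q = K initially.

Q₀ = 0.05667; Q > K (proceeds reverse)

Q₀ = 0.05667 vs Keq = 0.005385 ⇒ Q>K, reverse
Step 1:
                  B         X
  I           7.536     1.794
  C           1.156    -1.156
  E           8.692    0.6379
  solve Keq expr → x = -0.5781; check Q = 0.005385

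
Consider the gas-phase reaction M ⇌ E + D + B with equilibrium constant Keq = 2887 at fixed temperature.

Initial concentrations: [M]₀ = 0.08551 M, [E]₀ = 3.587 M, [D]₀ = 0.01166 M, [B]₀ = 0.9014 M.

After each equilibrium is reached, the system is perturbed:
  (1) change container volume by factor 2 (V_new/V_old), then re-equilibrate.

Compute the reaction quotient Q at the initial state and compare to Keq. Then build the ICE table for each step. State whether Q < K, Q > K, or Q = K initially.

Q₀ = 0.4409; Q < K (proceeds forward)

Q₀ = 0.4409 vs Keq = 2887 ⇒ Q<K, forward
Step 1:
                   M          E          D          B
  Initial    0.08551      3.587    0.01166     0.9014
  Change    -0.08539    0.08539    0.08539    0.08539
  Equil   1.2182e-04      3.672    0.09705     0.9868
  solve Keq expr → x = 0.08539; check Q = 2887
Then change container volume by factor 2 (V_new/V_old).
Step 2:
                   M          E          D          B
  Initial 6.0909e-05      1.836    0.04852     0.4934
  Change  -4.5666e-05 4.5666e-05 4.5666e-05 4.5666e-05
  Equil   1.5243e-05      1.836    0.04857     0.4934
  solve Keq expr → x = 4.5666e-05; check Q = 2887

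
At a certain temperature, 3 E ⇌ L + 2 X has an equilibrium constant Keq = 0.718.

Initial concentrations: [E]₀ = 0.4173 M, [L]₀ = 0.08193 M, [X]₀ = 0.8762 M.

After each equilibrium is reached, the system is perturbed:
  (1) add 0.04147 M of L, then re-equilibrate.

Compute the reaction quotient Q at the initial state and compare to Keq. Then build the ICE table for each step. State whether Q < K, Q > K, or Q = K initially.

Q₀ = 0.8656 vs Keq = 0.718 ⇒ Q>K, reverse
Step 1:
                  E         L         X
  Initial    0.4173   0.08193    0.8762
  Change    0.01461 -0.004871 -0.009743
  Equil      0.4319   0.07706    0.8665
  solve Keq expr → x = -0.004871; check Q = 0.718
Then add 0.04147 M of L.
Step 2:
                  E         L         X
  Initial    0.4319    0.1185    0.8665
  Change    0.03847  -0.01282  -0.02565
  Equil      0.4704    0.1057    0.8408
  solve Keq expr → x = -0.01282; check Q = 0.718

Q₀ = 0.8656; Q > K (proceeds reverse)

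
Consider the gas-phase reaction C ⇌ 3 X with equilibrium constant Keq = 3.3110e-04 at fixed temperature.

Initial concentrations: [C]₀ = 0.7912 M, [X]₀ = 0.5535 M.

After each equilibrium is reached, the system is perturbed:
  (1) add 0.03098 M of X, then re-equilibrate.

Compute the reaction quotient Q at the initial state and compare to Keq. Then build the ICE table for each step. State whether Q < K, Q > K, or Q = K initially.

Q₀ = 0.2143; Q > K (proceeds reverse)

Q₀ = 0.2143 vs Keq = 3.3110e-04 ⇒ Q>K, reverse
Step 1:
                   C          X
  I           0.7912     0.5535
  C           0.1618    -0.4854
  E            0.953    0.06808
  solve Keq expr → x = -0.1618; check Q = 3.3110e-04
Then add 0.03098 M of X.
Step 2:
                   C          X
  I            0.953    0.09906
  C          0.01025   -0.03074
  E           0.9633    0.06832
  solve Keq expr → x = -0.01025; check Q = 3.3110e-04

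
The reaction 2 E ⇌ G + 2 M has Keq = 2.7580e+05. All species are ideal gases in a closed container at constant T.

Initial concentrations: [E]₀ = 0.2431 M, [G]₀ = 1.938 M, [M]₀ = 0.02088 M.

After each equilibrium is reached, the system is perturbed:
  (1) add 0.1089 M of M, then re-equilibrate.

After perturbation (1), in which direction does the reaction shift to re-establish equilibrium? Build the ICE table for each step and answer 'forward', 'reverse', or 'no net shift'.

Direction: reverse

Q₀ = 0.0143 vs Keq = 2.7580e+05 ⇒ Q<K, forward
Step 1:
                  E         G         M
  I          0.2431     1.938   0.02088
  C         -0.2424    0.1212    0.2424
  E       7.1934e-04     2.059    0.2633
  solve Keq expr → x = 0.1212; check Q = 2.7580e+05
Then add 0.1089 M of M.
Step 2:
                  E         G         M
  I       7.1934e-04     2.059    0.3722
  C       2.9672e-04 -1.4836e-04 -2.9672e-04
  E        0.001016     2.059    0.3719
  solve Keq expr → x = -1.4836e-04; check Q = 2.7580e+05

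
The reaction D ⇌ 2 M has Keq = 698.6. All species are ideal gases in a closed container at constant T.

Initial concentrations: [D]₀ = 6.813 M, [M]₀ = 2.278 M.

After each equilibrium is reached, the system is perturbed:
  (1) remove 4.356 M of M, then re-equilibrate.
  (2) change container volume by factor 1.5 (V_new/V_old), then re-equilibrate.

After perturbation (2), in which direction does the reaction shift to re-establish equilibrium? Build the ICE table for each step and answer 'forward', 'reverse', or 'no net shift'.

Direction: forward

Q₀ = 0.7617 vs Keq = 698.6 ⇒ Q<K, forward
Step 1:
                   D          M
  Initial      6.813      2.278
  Change      -6.481      12.96
  Equil       0.3324      15.24
  solve Keq expr → x = 6.481; check Q = 698.6
Then remove 4.356 M of M.
Step 2:
                   D          M
  Initial     0.3324      10.88
  Change     -0.1532     0.3064
  Equil       0.1792      11.19
  solve Keq expr → x = 0.1532; check Q = 698.6
Then change container volume by factor 1.5 (V_new/V_old).
Step 3:
                   D          M
  Initial     0.1195       7.46
  Change    -0.03819    0.07638
  Equil      0.08129      7.536
  solve Keq expr → x = 0.03819; check Q = 698.6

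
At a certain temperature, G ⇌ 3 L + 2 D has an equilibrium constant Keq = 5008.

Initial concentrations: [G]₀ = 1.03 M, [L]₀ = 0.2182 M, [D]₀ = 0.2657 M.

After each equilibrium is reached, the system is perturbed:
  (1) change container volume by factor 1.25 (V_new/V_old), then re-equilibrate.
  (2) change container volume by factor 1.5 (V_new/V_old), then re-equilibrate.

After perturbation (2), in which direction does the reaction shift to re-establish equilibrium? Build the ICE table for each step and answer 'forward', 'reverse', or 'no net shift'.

Direction: forward

Q₀ = 7.1205e-04 vs Keq = 5008 ⇒ Q<K, forward
Step 1:
                  G         L         D
  init         1.03    0.2182    0.2657
  Δ         -0.9964     2.989     1.993
  eq        0.03361     3.207     2.258
  solve Keq expr → x = 0.9964; check Q = 5008
Then change container volume by factor 1.25 (V_new/V_old).
Step 2:
                  G         L         D
  init      0.02689     2.566     1.807
  Δ         -0.0149    0.0447    0.0298
  eq        0.01198     2.611     1.837
  solve Keq expr → x = 0.0149; check Q = 5008
Then change container volume by factor 1.5 (V_new/V_old).
Step 3:
                  G         L         D
  init     0.007989      1.74     1.224
  Δ       -0.006325   0.01897   0.01265
  eq       0.001664     1.759     1.237
  solve Keq expr → x = 0.006325; check Q = 5008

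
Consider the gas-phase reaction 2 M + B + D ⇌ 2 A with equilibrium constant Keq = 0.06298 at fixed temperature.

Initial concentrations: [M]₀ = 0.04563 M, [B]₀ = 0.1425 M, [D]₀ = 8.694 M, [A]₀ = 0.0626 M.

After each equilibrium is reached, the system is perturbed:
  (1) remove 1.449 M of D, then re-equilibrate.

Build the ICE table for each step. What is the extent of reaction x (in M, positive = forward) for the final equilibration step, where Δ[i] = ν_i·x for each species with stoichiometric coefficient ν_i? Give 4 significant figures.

Q₀ = 1.519 vs Keq = 0.06298 ⇒ Q>K, reverse
Step 1:
                  M         B         D         A
  Initial   0.04563    0.1425     8.694    0.0626
  Change    0.03778   0.01889   0.01889  -0.03778
  Equil     0.08341    0.1614     8.713   0.02482
  solve Keq expr → x = -0.01889; check Q = 0.06298
Then remove 1.449 M of D.
Step 2:
                  M         B         D         A
  Initial   0.08341    0.1614     7.264   0.02482
  Change   0.001649 8.2466e-04 8.2466e-04 -0.001649
  Equil     0.08506    0.1622     7.265   0.02317
  solve Keq expr → x = -8.2466e-04; check Q = 0.06298

x = -8.2466e-04 M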